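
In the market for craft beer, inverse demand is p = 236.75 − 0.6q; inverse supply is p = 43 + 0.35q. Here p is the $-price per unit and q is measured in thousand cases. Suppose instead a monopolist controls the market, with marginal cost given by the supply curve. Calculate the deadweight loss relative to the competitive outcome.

$2960.53 thousand

Competitive equilibrium: 236.75 − 0.6q = 43 + 0.35q → q* = 203.9474, p* = 114.3816.
Marginal revenue: MR = 236.75 − 1.2q. Set MR = MC: 236.75 − 1.2q = 43 + 0.35q → q_m = 125.
Price p_m = 236.75 − 0.6·125 = 161.75; MC(q_m) = 43 + 0.35·125 = 86.75.
Competitive q* = 203.9474, so Δq = 78.9474; wedge = 161.75 − 86.75 = 75.
Deadweight loss = ½ × 78.9474 × 75 = $2960.53 thousand.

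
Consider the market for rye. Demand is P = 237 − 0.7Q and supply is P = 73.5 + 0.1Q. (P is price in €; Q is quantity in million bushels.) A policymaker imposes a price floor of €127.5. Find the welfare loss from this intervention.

€919.54 million

Competitive equilibrium: 237 − 0.7Q = 73.5 + 0.1Q → Q* = 204.375, P* = 93.9375.
At the floor P = 127.5, quantity demanded = (237 − 127.5)/0.7 = 156.4286.
Sellers' marginal cost at Q' = 156.4286: 73.5 + 0.1·156.4286 = 89.1429.
ΔQ = 204.375 − 156.4286 = 47.9464; wedge = 127.5 − 89.1429 = 38.3571.
Deadweight loss = ½ × 47.9464 × 38.3571 = €919.54 million.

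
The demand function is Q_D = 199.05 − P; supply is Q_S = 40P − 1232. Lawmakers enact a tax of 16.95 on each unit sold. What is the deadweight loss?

In inverse form: demand P = 199.05 − Q, supply P = 30.8 + 0.025Q.
Competitive equilibrium: 199.05 − Q = 30.8 + 0.025Q → Q* = 164.1463, P* = 34.9037.
With the tax, the buyer price exceeds the seller price by 16.95: (199.05 − Q) − (30.8 + 0.025Q) = 16.95 → Q' = 147.6098.
ΔQ = 164.1463 − 147.6098 = 16.5365; the wedge equals the tax, 16.95.
Welfare loss = ½ × 16.5365 × 16.95 = 140.15.

140.15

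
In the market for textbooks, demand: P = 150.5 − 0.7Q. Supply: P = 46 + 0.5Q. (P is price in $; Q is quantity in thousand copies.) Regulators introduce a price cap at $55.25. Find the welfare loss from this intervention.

Competitive equilibrium: 150.5 − 0.7Q = 46 + 0.5Q → Q* = 87.0833, P* = 89.5417.
At the ceiling P = 55.25, quantity supplied = (55.25 − 46)/0.5 = 18.5.
Willingness to pay at Q' = 18.5: 150.5 − 0.7·18.5 = 137.55.
ΔQ = 87.0833 − 18.5 = 68.5833; wedge = 137.55 − 55.25 = 82.3.
The triangle = ½ × 68.5833 × 82.3 = $2822.20 thousand.

$2822.20 thousand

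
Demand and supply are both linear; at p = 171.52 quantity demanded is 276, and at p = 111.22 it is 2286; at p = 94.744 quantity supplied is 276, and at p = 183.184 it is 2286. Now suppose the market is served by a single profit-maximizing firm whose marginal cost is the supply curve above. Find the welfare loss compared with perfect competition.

5311.86

Demand slope = (111.22 − 171.52)/(2286 − 276) = −0.03, so p = 179.8 − 0.03q.
Supply slope = (183.184 − 94.744)/(2286 − 276) = 0.044, so p = 82.6 + 0.044q.
Competitive equilibrium: 179.8 − 0.03q = 82.6 + 0.044q → q* = 1313.51351, p* = 140.39459.
Marginal revenue: MR = 179.8 − 0.06q. Set MR = MC: 179.8 − 0.06q = 82.6 + 0.044q → q_m = 934.61538.
Price p_m = 179.8 − 0.03·934.61538 = 151.76154; MC(q_m) = 82.6 + 0.044·934.61538 = 123.72308.
Competitive q* = 1313.51351, so Δq = 378.89813; wedge = 151.76154 − 123.72308 = 28.03846.
The triangle = ½ × 378.89813 × 28.03846 = 5311.86.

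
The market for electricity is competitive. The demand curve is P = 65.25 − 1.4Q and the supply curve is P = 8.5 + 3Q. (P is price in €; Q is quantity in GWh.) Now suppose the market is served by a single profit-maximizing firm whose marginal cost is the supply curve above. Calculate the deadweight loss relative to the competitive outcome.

Competitive equilibrium: 65.25 − 1.4Q = 8.5 + 3Q → Q* = 12.8977, P* = 47.1932.
Marginal revenue: MR = 65.25 − 2.8Q. Set MR = MC: 65.25 − 2.8Q = 8.5 + 3Q → Q_m = 9.7845.
Price P_m = 65.25 − 1.4·9.7845 = 51.5517; MC(Q_m) = 8.5 + 3·9.7845 = 37.8535.
Competitive Q* = 12.8977, so ΔQ = 3.1132; wedge = 51.5517 − 37.8535 = 13.6982.
The triangle = ½ × 3.1132 × 13.6982 = €21.32.

€21.32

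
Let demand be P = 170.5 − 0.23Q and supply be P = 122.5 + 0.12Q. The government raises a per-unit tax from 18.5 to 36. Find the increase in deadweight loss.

1362.50

Competitive equilibrium: 170.5 − 0.23Q = 122.5 + 0.12Q → Q* = 137.1429, P* = 138.9571.
For a per-unit tax t: ΔQ = t/0.35, so DWL = ½·t·(t/0.35) = t²/0.7.
At t = 18.5: DWL = 488.929. At t = 36: DWL = 1851.429.
Increase = 1851.429 − 488.929 = 1362.50.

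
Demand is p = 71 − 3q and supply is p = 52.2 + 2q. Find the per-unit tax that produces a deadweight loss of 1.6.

Competitive equilibrium: 71 − 3q = 52.2 + 2q → q* = 3.76, p* = 59.72.
A tax t gives Δq = t/5 and wedge t, so DWL = t²/10.
t²/10 = 1.6 → t² = 16 → t = 4.

4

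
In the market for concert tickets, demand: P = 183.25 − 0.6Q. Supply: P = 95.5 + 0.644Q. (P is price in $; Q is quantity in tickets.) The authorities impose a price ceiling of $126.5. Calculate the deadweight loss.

Competitive equilibrium: 183.25 − 0.6Q = 95.5 + 0.644Q → Q* = 70.5386, P* = 140.9268.
At the ceiling P = 126.5, quantity supplied = (126.5 − 95.5)/0.644 = 48.1366.
Willingness to pay at Q' = 48.1366: 183.25 − 0.6·48.1366 = 154.368.
ΔQ = 70.5386 − 48.1366 = 22.402; wedge = 154.368 − 126.5 = 27.868.
The triangle = ½ × 22.402 × 27.868 = $312.15.

$312.15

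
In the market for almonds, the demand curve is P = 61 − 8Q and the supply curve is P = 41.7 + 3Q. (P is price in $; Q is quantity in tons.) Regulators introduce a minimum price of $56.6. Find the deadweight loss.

Competitive equilibrium: 61 − 8Q = 41.7 + 3Q → Q* = 1.7545, P* = 46.9636.
At the floor P = 56.6, quantity demanded = (61 − 56.6)/8 = 0.55.
Sellers' marginal cost at Q' = 0.55: 41.7 + 3·0.55 = 43.35.
ΔQ = 1.7545 − 0.55 = 1.2045; wedge = 56.6 − 43.35 = 13.25.
The triangle = ½ × 1.2045 × 13.25 = $7.98.

$7.98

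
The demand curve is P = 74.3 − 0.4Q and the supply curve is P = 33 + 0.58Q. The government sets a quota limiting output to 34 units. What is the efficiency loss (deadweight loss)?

32.49

Competitive equilibrium: 74.3 − 0.4Q = 33 + 0.58Q → Q* = 42.1429, P* = 57.4429.
At Q = 34: demand price = 74.3 − 0.4·34 = 60.7; supply price = 33 + 0.58·34 = 52.72.
ΔQ = 42.1429 − 34 = 8.1429; wedge = 60.7 − 52.72 = 7.98.
The triangle = ½ × 8.1429 × 7.98 = 32.49.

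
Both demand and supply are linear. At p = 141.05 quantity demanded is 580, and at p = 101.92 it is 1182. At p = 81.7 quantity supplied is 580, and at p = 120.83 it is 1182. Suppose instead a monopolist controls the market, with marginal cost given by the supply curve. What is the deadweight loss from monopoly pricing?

7759.64

Demand slope = (101.92 − 141.05)/(1182 − 580) = −0.065, so p = 178.75 − 0.065q.
Supply slope = (120.83 − 81.7)/(1182 − 580) = 0.065, so p = 44 + 0.065q.
Competitive equilibrium: 178.75 − 0.065q = 44 + 0.065q → q* = 1036.53846, p* = 111.375.
Marginal revenue: MR = 178.75 − 0.13q. Set MR = MC: 178.75 − 0.13q = 44 + 0.065q → q_m = 691.02564.
Price p_m = 178.75 − 0.065·691.02564 = 133.83333; MC(q_m) = 44 + 0.065·691.02564 = 88.91667.
Competitive q* = 1036.53846, so Δq = 345.51282; wedge = 133.83333 − 88.91667 = 44.91666.
Welfare loss = ½ × 345.51282 × 44.91666 = 7759.64.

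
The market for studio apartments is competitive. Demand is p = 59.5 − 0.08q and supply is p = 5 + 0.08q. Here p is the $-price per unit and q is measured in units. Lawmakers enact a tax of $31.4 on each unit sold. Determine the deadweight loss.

Competitive equilibrium: 59.5 − 0.08q = 5 + 0.08q → q* = 340.625, p* = 32.25.
With the tax, the buyer price exceeds the seller price by 31.4: (59.5 − 0.08q) − (5 + 0.08q) = 31.4 → q' = 144.375.
Δq = 340.625 − 144.375 = 196.25; the wedge equals the tax, 31.4.
Deadweight loss = ½ × 196.25 × 31.4 = $3081.125.

$3081.125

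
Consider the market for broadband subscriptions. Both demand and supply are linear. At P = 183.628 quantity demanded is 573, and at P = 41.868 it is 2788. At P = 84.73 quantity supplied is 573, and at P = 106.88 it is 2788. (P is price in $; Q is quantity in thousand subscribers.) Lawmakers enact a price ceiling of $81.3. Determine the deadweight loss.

Demand slope = (41.868 − 183.628)/(2788 − 573) = −0.064, so P = 220.3 − 0.064Q.
Supply slope = (106.88 − 84.73)/(2788 − 573) = 0.01, so P = 79 + 0.01Q.
Competitive equilibrium: 220.3 − 0.064Q = 79 + 0.01Q → Q* = 1909.4595, P* = 98.0946.
At the ceiling P = 81.3, quantity supplied = (81.3 − 79)/0.01 = 230.
Willingness to pay at Q' = 230: 220.3 − 0.064·230 = 205.58.
ΔQ = 1909.4595 − 230 = 1679.4595; wedge = 205.58 − 81.3 = 124.28.
Welfare loss = ½ × 1679.4595 × 124.28 = $104361.61 thousand.

$104361.61 thousand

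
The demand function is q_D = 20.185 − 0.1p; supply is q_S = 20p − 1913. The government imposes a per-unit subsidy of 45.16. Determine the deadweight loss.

In inverse form: demand p = 201.85 − 10q, supply p = 95.65 + 0.05q.
Competitive equilibrium: 201.85 − 10q = 95.65 + 0.05q → q* = 10.5672, p* = 96.1784.
The subsidy lowers effective supply by 45.16: p = 50.49 + 0.05q.
New quantity: 201.85 − 10q = 50.49 + 0.05q → q' = 15.0607.
Overproduction Δq = 15.0607 − 10.5672 = 4.4935; wedge = subsidy = 45.16.
Welfare loss = ½ × 4.4935 × 45.16 = 101.46.

101.46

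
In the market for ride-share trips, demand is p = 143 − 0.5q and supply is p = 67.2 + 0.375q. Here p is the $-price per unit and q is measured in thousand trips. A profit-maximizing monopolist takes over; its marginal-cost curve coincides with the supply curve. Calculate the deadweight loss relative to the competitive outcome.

$434.15 thousand

Competitive equilibrium: 143 − 0.5q = 67.2 + 0.375q → q* = 86.6286, p* = 99.6857.
Marginal revenue: MR = 143 − q. Set MR = MC: 143 − q = 67.2 + 0.375q → q_m = 55.1273.
Price p_m = 143 − 0.5·55.1273 = 115.4364; MC(q_m) = 67.2 + 0.375·55.1273 = 87.8727.
Competitive q* = 86.6286, so Δq = 31.5013; wedge = 115.4364 − 87.8727 = 27.5637.
The triangle = ½ × 31.5013 × 27.5637 = $434.15 thousand.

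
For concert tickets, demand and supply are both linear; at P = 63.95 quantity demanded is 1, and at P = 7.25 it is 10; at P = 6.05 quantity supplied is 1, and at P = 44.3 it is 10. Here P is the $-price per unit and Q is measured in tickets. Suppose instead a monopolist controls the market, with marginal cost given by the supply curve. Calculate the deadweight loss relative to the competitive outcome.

Demand slope = (7.25 − 63.95)/(10 − 1) = −6.3, so P = 70.25 − 6.3Q.
Supply slope = (44.3 − 6.05)/(10 − 1) = 4.25, so P = 1.8 + 4.25Q.
Competitive equilibrium: 70.25 − 6.3Q = 1.8 + 4.25Q → Q* = 6.4882, P* = 29.3746.
Marginal revenue: MR = 70.25 − 12.6Q. Set MR = MC: 70.25 − 12.6Q = 1.8 + 4.25Q → Q_m = 4.0623.
Price P_m = 70.25 − 6.3·4.0623 = 44.6575; MC(Q_m) = 1.8 + 4.25·4.0623 = 19.0648.
Competitive Q* = 6.4882, so ΔQ = 2.4259; wedge = 44.6575 − 19.0648 = 25.5927.
Welfare loss = ½ × 2.4259 × 25.5927 = $31.04.

$31.04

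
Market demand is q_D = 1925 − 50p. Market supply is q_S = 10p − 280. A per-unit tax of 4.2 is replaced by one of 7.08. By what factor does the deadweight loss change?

2.842

In inverse form: demand p = 38.5 − 0.02q, supply p = 28 + 0.1q.
Competitive equilibrium: 38.5 − 0.02q = 28 + 0.1q → q* = 87.5, p* = 36.75.
For a per-unit tax t: Δq = t/0.12, so DWL = ½·t·(t/0.12) = t²/0.24.
At t = 4.2: DWL = 73.5. At t = 7.08: DWL = 208.86.
Ratio = (7.08/4.2)² = 2.842.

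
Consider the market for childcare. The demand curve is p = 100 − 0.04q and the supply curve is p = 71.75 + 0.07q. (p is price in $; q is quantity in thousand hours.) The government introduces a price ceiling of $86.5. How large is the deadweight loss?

Competitive equilibrium: 100 − 0.04q = 71.75 + 0.07q → q* = 256.8182, p* = 89.7273.
At the ceiling p = 86.5, quantity supplied = (86.5 − 71.75)/0.07 = 210.7143.
Willingness to pay at q' = 210.7143: 100 − 0.04·210.7143 = 91.5714.
Δq = 256.8182 − 210.7143 = 46.1039; wedge = 91.5714 − 86.5 = 5.0714.
DWL = ½ × 46.1039 × 5.0714 = $116.91 thousand.

$116.91 thousand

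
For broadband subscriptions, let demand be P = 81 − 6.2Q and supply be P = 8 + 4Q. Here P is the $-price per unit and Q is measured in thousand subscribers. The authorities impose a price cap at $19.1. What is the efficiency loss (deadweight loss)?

$97.92 thousand

Competitive equilibrium: 81 − 6.2Q = 8 + 4Q → Q* = 7.1569, P* = 36.6275.
At the ceiling P = 19.1, quantity supplied = (19.1 − 8)/4 = 2.775.
Willingness to pay at Q' = 2.775: 81 − 6.2·2.775 = 63.795.
ΔQ = 7.1569 − 2.775 = 4.3819; wedge = 63.795 − 19.1 = 44.695.
The triangle = ½ × 4.3819 × 44.695 = $97.92 thousand.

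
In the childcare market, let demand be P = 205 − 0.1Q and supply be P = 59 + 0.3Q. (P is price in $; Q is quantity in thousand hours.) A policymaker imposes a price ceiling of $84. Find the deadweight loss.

Competitive equilibrium: 205 − 0.1Q = 59 + 0.3Q → Q* = 365, P* = 168.5.
At the ceiling P = 84, quantity supplied = (84 − 59)/0.3 = 83.33333.
Willingness to pay at Q' = 83.33333: 205 − 0.1·83.33333 = 196.66667.
ΔQ = 365 − 83.33333 = 281.66667; wedge = 196.66667 − 84 = 112.66667.
Deadweight loss = ½ × 281.66667 × 112.66667 = $15867.22 thousand.

$15867.22 thousand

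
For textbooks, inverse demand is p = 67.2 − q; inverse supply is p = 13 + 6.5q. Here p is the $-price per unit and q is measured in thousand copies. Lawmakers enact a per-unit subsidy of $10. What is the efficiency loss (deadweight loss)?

$6.67 thousand

Competitive equilibrium: 67.2 − q = 13 + 6.5q → q* = 7.2267, p* = 59.9733.
The subsidy lowers effective supply by 10: p = 3 + 6.5q.
New quantity: 67.2 − q = 3 + 6.5q → q' = 8.56.
Overproduction Δq = 8.56 − 7.2267 = 1.3333; wedge = subsidy = 10.
The triangle = ½ × 1.3333 × 10 = $6.67 thousand.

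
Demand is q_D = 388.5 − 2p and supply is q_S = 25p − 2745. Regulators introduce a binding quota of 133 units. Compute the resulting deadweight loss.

In inverse form: demand p = 194.25 − 0.5q, supply p = 109.8 + 0.04q.
Competitive equilibrium: 194.25 − 0.5q = 109.8 + 0.04q → q* = 156.3889, p* = 116.0556.
At q = 133: demand price = 194.25 − 0.5·133 = 127.75; supply price = 109.8 + 0.04·133 = 115.12.
Δq = 156.3889 − 133 = 23.3889; wedge = 127.75 − 115.12 = 12.63.
DWL = ½ × 23.3889 × 12.63 = 147.70.

147.70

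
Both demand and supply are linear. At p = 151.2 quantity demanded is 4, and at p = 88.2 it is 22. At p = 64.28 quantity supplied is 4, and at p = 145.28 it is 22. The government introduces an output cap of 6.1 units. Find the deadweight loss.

Demand slope = (88.2 − 151.2)/(22 − 4) = −3.5, so p = 165.2 − 3.5q.
Supply slope = (145.28 − 64.28)/(22 − 4) = 4.5, so p = 46.28 + 4.5q.
Competitive equilibrium: 165.2 − 3.5q = 46.28 + 4.5q → q* = 14.865, p* = 113.1725.
At q = 6.1: demand price = 165.2 − 3.5·6.1 = 143.85; supply price = 46.28 + 4.5·6.1 = 73.73.
Δq = 14.865 − 6.1 = 8.765; wedge = 143.85 − 73.73 = 70.12.
Deadweight loss = ½ × 8.765 × 70.12 = 307.30.

307.30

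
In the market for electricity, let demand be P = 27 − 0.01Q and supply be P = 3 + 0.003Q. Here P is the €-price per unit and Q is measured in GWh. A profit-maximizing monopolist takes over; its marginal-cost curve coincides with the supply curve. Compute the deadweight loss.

€4187.87

Competitive equilibrium: 27 − 0.01Q = 3 + 0.003Q → Q* = 1846.153846, P* = 8.538462.
Marginal revenue: MR = 27 − 0.02Q. Set MR = MC: 27 − 0.02Q = 3 + 0.003Q → Q_m = 1043.478261.
Price P_m = 27 − 0.01·1043.478261 = 16.565217; MC(Q_m) = 3 + 0.003·1043.478261 = 6.130435.
Competitive Q* = 1846.153846, so ΔQ = 802.675585; wedge = 16.565217 − 6.130435 = 10.434782.
Welfare loss = ½ × 802.675585 × 10.434782 = €4187.87.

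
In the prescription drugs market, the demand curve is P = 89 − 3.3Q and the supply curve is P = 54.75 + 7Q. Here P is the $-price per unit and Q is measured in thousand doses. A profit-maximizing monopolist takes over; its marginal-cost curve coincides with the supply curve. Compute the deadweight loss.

Competitive equilibrium: 89 − 3.3Q = 54.75 + 7Q → Q* = 3.3252, P* = 78.0267.
Marginal revenue: MR = 89 − 6.6Q. Set MR = MC: 89 − 6.6Q = 54.75 + 7Q → Q_m = 2.5184.
Price P_m = 89 − 3.3·2.5184 = 80.6893; MC(Q_m) = 54.75 + 7·2.5184 = 72.3788.
Competitive Q* = 3.3252, so ΔQ = 0.8068; wedge = 80.6893 − 72.3788 = 8.3105.
The triangle = ½ × 0.8068 × 8.3105 = $3.35 thousand.

$3.35 thousand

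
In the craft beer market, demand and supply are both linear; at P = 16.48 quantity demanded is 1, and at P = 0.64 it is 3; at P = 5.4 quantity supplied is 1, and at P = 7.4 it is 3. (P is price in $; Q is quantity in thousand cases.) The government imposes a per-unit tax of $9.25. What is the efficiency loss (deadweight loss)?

$4.80 thousand

Demand slope = (0.64 − 16.48)/(3 − 1) = −7.92, so P = 24.4 − 7.92Q.
Supply slope = (7.4 − 5.4)/(3 − 1) = 1, so P = 4.4 + Q.
Competitive equilibrium: 24.4 − 7.92Q = 4.4 + Q → Q* = 2.2422, P* = 6.6422.
With the tax, the buyer price exceeds the seller price by 9.25: (24.4 − 7.92Q) − (4.4 + Q) = 9.25 → Q' = 1.2052.
ΔQ = 2.2422 − 1.2052 = 1.037; the wedge equals the tax, 9.25.
Welfare loss = ½ × 1.037 × 9.25 = $4.80 thousand.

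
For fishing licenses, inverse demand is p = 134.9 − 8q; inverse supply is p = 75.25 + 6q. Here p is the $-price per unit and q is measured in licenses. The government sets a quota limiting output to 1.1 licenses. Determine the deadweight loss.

$69.93

Competitive equilibrium: 134.9 − 8q = 75.25 + 6q → q* = 4.2607, p* = 100.8143.
At q = 1.1: demand price = 134.9 − 8·1.1 = 126.1; supply price = 75.25 + 6·1.1 = 81.85.
Δq = 4.2607 − 1.1 = 3.1607; wedge = 126.1 − 81.85 = 44.25.
The triangle = ½ × 3.1607 × 44.25 = $69.93.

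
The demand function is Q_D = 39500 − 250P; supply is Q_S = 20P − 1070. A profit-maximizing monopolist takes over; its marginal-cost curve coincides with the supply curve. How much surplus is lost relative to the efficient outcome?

480.92

In inverse form: demand P = 158 − 0.004Q, supply P = 53.5 + 0.05Q.
Competitive equilibrium: 158 − 0.004Q = 53.5 + 0.05Q → Q* = 1935.1852, P* = 150.2593.
Marginal revenue: MR = 158 − 0.008Q. Set MR = MC: 158 − 0.008Q = 53.5 + 0.05Q → Q_m = 1801.7241.
Price P_m = 158 − 0.004·1801.7241 = 150.7931; MC(Q_m) = 53.5 + 0.05·1801.7241 = 143.5862.
Competitive Q* = 1935.1852, so ΔQ = 133.4611; wedge = 150.7931 − 143.5862 = 7.2069.
Welfare loss = ½ × 133.4611 × 7.2069 = 480.92.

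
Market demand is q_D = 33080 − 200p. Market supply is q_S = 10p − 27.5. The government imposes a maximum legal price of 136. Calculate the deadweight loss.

2461.88

In inverse form: demand p = 165.4 − 0.005q, supply p = 2.75 + 0.1q.
Competitive equilibrium: 165.4 − 0.005q = 2.75 + 0.1q → q* = 1549.0476, p* = 157.6548.
At the ceiling p = 136, quantity supplied = (136 − 2.75)/0.1 = 1332.5.
Willingness to pay at q' = 1332.5: 165.4 − 0.005·1332.5 = 158.7375.
Δq = 1549.0476 − 1332.5 = 216.5476; wedge = 158.7375 − 136 = 22.7375.
Welfare loss = ½ × 216.5476 × 22.7375 = 2461.88.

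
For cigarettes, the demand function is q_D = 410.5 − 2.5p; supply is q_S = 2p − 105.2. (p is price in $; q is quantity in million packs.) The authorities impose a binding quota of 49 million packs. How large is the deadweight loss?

$2531.25 million

In inverse form: demand p = 164.2 − 0.4q, supply p = 52.6 + 0.5q.
Competitive equilibrium: 164.2 − 0.4q = 52.6 + 0.5q → q* = 124, p* = 114.6.
At q = 49: demand price = 164.2 − 0.4·49 = 144.6; supply price = 52.6 + 0.5·49 = 77.1.
Δq = 124 − 49 = 75; wedge = 144.6 − 77.1 = 67.5.
Deadweight loss = ½ × 75 × 67.5 = $2531.25 million.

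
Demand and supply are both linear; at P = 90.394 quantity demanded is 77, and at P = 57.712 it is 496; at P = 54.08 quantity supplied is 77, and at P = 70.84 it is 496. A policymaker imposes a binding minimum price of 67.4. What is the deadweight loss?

Demand slope = (57.712 − 90.394)/(496 − 77) = −0.078, so P = 96.4 − 0.078Q.
Supply slope = (70.84 − 54.08)/(496 − 77) = 0.04, so P = 51 + 0.04Q.
Competitive equilibrium: 96.4 − 0.078Q = 51 + 0.04Q → Q* = 384.7458, P* = 66.3898.
At the floor P = 67.4, quantity demanded = (96.4 − 67.4)/0.078 = 371.7949.
Sellers' marginal cost at Q' = 371.7949: 51 + 0.04·371.7949 = 65.8718.
ΔQ = 384.7458 − 371.7949 = 12.9509; wedge = 67.4 − 65.8718 = 1.5282.
The triangle = ½ × 12.9509 × 1.5282 = 9.90.

9.90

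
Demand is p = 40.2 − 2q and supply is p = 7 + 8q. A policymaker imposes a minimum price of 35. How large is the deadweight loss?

Competitive equilibrium: 40.2 − 2q = 7 + 8q → q* = 3.32, p* = 33.56.
At the floor p = 35, quantity demanded = (40.2 − 35)/2 = 2.6.
Sellers' marginal cost at q' = 2.6: 7 + 8·2.6 = 27.8.
Δq = 3.32 − 2.6 = 0.72; wedge = 35 − 27.8 = 7.2.
Welfare loss = ½ × 0.72 × 7.2 = 2.592.

2.592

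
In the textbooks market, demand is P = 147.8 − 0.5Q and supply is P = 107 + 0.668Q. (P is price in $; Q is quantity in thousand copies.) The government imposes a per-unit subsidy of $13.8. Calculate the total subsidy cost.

$645.10 thousand

Competitive equilibrium: 147.8 − 0.5Q = 107 + 0.668Q → Q* = 34.9315, P* = 130.3342.
The subsidy lowers effective supply by 13.8: P = 93.2 + 0.668Q.
New quantity: 147.8 − 0.5Q = 93.2 + 0.668Q → Q' = 46.7466.
Total subsidy cost = 13.8 × 46.7466 = $645.10 thousand.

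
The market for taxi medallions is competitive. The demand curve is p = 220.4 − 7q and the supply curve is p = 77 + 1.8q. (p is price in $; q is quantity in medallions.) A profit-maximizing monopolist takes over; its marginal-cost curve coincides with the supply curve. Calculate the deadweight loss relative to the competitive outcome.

$229.33

Competitive equilibrium: 220.4 − 7q = 77 + 1.8q → q* = 16.29545, p* = 106.33182.
Marginal revenue: MR = 220.4 − 14q. Set MR = MC: 220.4 − 14q = 77 + 1.8q → q_m = 9.07595.
Price p_m = 220.4 − 7·9.07595 = 156.86835; MC(q_m) = 77 + 1.8·9.07595 = 93.33671.
Competitive q* = 16.29545, so Δq = 7.2195; wedge = 156.86835 − 93.33671 = 63.53164.
DWL = ½ × 7.2195 × 63.53164 = $229.33.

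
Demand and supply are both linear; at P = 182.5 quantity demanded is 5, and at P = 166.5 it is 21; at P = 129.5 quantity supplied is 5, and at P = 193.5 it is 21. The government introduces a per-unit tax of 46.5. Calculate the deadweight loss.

Demand slope = (166.5 − 182.5)/(21 − 5) = −1, so P = 187.5 − Q.
Supply slope = (193.5 − 129.5)/(21 − 5) = 4, so P = 109.5 + 4Q.
Competitive equilibrium: 187.5 − Q = 109.5 + 4Q → Q* = 15.6, P* = 171.9.
With the tax, the buyer price exceeds the seller price by 46.5: (187.5 − Q) − (109.5 + 4Q) = 46.5 → Q' = 6.3.
ΔQ = 15.6 − 6.3 = 9.3; the wedge equals the tax, 46.5.
The triangle = ½ × 9.3 × 46.5 = 216.225.

216.225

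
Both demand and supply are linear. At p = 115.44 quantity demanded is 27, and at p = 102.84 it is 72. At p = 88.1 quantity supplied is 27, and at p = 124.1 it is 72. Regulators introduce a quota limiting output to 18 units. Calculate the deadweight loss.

Demand slope = (102.84 − 115.44)/(72 − 27) = −0.28, so p = 123 − 0.28q.
Supply slope = (124.1 − 88.1)/(72 − 27) = 0.8, so p = 66.5 + 0.8q.
Competitive equilibrium: 123 − 0.28q = 66.5 + 0.8q → q* = 52.3148, p* = 108.3519.
At q = 18: demand price = 123 − 0.28·18 = 117.96; supply price = 66.5 + 0.8·18 = 80.9.
Δq = 52.3148 − 18 = 34.3148; wedge = 117.96 − 80.9 = 37.06.
DWL = ½ × 34.3148 × 37.06 = 635.85.

635.85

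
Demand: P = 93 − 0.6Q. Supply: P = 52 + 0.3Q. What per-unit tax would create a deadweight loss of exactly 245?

Competitive equilibrium: 93 − 0.6Q = 52 + 0.3Q → Q* = 45.5556, P* = 65.6667.
A tax t gives ΔQ = t/0.9 and wedge t, so DWL = t²/1.8.
t²/1.8 = 245 → t² = 441 → t = 21.

21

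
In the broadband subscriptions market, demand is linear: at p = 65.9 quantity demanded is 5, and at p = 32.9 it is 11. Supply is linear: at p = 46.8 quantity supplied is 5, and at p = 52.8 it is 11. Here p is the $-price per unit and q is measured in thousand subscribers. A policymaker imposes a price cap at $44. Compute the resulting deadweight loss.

$107.02 thousand

Demand slope = (32.9 − 65.9)/(11 − 5) = −5.5, so p = 93.4 − 5.5q.
Supply slope = (52.8 − 46.8)/(11 − 5) = 1, so p = 41.8 + q.
Competitive equilibrium: 93.4 − 5.5q = 41.8 + q → q* = 7.9385, p* = 49.7385.
At the ceiling p = 44, quantity supplied = (44 − 41.8)/1 = 2.2.
Willingness to pay at q' = 2.2: 93.4 − 5.5·2.2 = 81.3.
Δq = 7.9385 − 2.2 = 5.7385; wedge = 81.3 − 44 = 37.3.
The triangle = ½ × 5.7385 × 37.3 = $107.02 thousand.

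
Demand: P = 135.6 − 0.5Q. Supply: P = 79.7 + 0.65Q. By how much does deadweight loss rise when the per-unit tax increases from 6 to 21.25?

Competitive equilibrium: 135.6 − 0.5Q = 79.7 + 0.65Q → Q* = 48.6087, P* = 111.2957.
For a per-unit tax t: ΔQ = t/1.15, so DWL = ½·t·(t/1.15) = t²/2.3.
At t = 6: DWL = 15.652. At t = 21.25: DWL = 196.332.
Increase = 196.332 − 15.652 = 180.68.

180.68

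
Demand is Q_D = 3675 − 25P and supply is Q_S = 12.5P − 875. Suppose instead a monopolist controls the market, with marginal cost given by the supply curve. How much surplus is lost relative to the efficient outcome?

In inverse form: demand P = 147 − 0.04Q, supply P = 70 + 0.08Q.
Competitive equilibrium: 147 − 0.04Q = 70 + 0.08Q → Q* = 641.6667, P* = 121.3333.
Marginal revenue: MR = 147 − 0.08Q. Set MR = MC: 147 − 0.08Q = 70 + 0.08Q → Q_m = 481.25.
Price P_m = 147 − 0.04·481.25 = 127.75; MC(Q_m) = 70 + 0.08·481.25 = 108.5.
Competitive Q* = 641.6667, so ΔQ = 160.4167; wedge = 127.75 − 108.5 = 19.25.
DWL = ½ × 160.4167 × 19.25 = 1544.01.

1544.01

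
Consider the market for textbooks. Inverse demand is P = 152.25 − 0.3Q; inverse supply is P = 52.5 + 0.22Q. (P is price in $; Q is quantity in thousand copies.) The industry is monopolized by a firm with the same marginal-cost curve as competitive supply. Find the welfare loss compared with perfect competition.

$1280.58 thousand

Competitive equilibrium: 152.25 − 0.3Q = 52.5 + 0.22Q → Q* = 191.8269, P* = 94.7019.
Marginal revenue: MR = 152.25 − 0.6Q. Set MR = MC: 152.25 − 0.6Q = 52.5 + 0.22Q → Q_m = 121.6463.
Price P_m = 152.25 − 0.3·121.6463 = 115.7561; MC(Q_m) = 52.5 + 0.22·121.6463 = 79.2622.
Competitive Q* = 191.8269, so ΔQ = 70.1806; wedge = 115.7561 − 79.2622 = 36.4939.
Welfare loss = ½ × 70.1806 × 36.4939 = $1280.58 thousand.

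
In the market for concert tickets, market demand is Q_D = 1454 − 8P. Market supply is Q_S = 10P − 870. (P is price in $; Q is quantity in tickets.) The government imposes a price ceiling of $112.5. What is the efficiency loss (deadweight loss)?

In inverse form: demand P = 181.75 − 0.125Q, supply P = 87 + 0.1Q.
Competitive equilibrium: 181.75 − 0.125Q = 87 + 0.1Q → Q* = 421.1111, P* = 129.1111.
At the ceiling P = 112.5, quantity supplied = (112.5 − 87)/0.1 = 255.
Willingness to pay at Q' = 255: 181.75 − 0.125·255 = 149.875.
ΔQ = 421.1111 − 255 = 166.1111; wedge = 149.875 − 112.5 = 37.375.
The triangle = ½ × 166.1111 × 37.375 = $3104.20.

$3104.20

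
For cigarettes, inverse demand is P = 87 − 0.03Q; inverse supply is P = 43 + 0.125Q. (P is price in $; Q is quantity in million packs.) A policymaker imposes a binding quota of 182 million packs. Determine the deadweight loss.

Competitive equilibrium: 87 − 0.03Q = 43 + 0.125Q → Q* = 283.871, P* = 78.4839.
At Q = 182: demand price = 87 − 0.03·182 = 81.54; supply price = 43 + 0.125·182 = 65.75.
ΔQ = 283.871 − 182 = 101.871; wedge = 81.54 − 65.75 = 15.79.
Welfare loss = ½ × 101.871 × 15.79 = $804.27 million.

$804.27 million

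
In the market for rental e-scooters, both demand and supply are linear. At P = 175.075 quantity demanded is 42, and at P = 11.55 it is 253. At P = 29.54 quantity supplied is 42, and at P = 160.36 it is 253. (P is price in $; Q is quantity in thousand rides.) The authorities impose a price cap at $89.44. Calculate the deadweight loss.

Demand slope = (11.55 − 175.075)/(253 − 42) = −0.775, so P = 207.625 − 0.775Q.
Supply slope = (160.36 − 29.54)/(253 − 42) = 0.62, so P = 3.5 + 0.62Q.
Competitive equilibrium: 207.625 − 0.775Q = 3.5 + 0.62Q → Q* = 146.3262, P* = 94.2222.
At the ceiling P = 89.44, quantity supplied = (89.44 − 3.5)/0.62 = 138.6129.
Willingness to pay at Q' = 138.6129: 207.625 − 0.775·138.6129 = 100.2.
ΔQ = 146.3262 − 138.6129 = 7.7133; wedge = 100.2 − 89.44 = 10.76.
Deadweight loss = ½ × 7.7133 × 10.76 = $41.50 thousand.

$41.50 thousand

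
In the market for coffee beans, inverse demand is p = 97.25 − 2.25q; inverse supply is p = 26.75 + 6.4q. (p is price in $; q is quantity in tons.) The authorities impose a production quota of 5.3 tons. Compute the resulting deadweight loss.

$35.14

Competitive equilibrium: 97.25 − 2.25q = 26.75 + 6.4q → q* = 8.1503, p* = 78.9118.
At q = 5.3: demand price = 97.25 − 2.25·5.3 = 85.325; supply price = 26.75 + 6.4·5.3 = 60.67.
Δq = 8.1503 − 5.3 = 2.8503; wedge = 85.325 − 60.67 = 24.655.
Deadweight loss = ½ × 2.8503 × 24.655 = $35.14.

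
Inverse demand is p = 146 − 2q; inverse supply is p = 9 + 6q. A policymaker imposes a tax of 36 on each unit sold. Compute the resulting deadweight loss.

Competitive equilibrium: 146 − 2q = 9 + 6q → q* = 17.125, p* = 111.75.
With the tax, the buyer price exceeds the seller price by 36: (146 − 2q) − (9 + 6q) = 36 → q' = 12.625.
Δq = 17.125 − 12.625 = 4.5; the wedge equals the tax, 36.
Welfare loss = ½ × 4.5 × 36 = 81.

81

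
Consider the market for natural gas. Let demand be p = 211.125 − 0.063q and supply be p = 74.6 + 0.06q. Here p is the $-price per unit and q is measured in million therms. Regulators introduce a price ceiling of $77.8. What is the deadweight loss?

Competitive equilibrium: 211.125 − 0.063q = 74.6 + 0.06q → q* = 1109.9593, p* = 141.1976.
At the ceiling p = 77.8, quantity supplied = (77.8 − 74.6)/0.06 = 53.3333.
Willingness to pay at q' = 53.3333: 211.125 − 0.063·53.3333 = 207.765.
Δq = 1109.9593 − 53.3333 = 1056.626; wedge = 207.765 − 77.8 = 129.965.
Deadweight loss = ½ × 1056.626 × 129.965 = $68662.20 million.

$68662.20 million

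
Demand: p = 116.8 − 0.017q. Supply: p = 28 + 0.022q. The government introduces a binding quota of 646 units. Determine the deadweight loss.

Competitive equilibrium: 116.8 − 0.017q = 28 + 0.022q → q* = 2276.9231, p* = 78.0923.
At q = 646: demand price = 116.8 − 0.017·646 = 105.818; supply price = 28 + 0.022·646 = 42.212.
Δq = 2276.9231 − 646 = 1630.9231; wedge = 105.818 − 42.212 = 63.606.
The triangle = ½ × 1630.9231 × 63.606 = 51868.25.

51868.25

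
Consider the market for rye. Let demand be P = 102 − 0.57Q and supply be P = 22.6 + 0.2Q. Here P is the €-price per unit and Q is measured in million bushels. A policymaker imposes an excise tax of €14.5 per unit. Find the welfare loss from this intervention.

Competitive equilibrium: 102 − 0.57Q = 22.6 + 0.2Q → Q* = 103.1169, P* = 43.2234.
With the tax, the buyer price exceeds the seller price by 14.5: (102 − 0.57Q) − (22.6 + 0.2Q) = 14.5 → Q' = 84.2857.
ΔQ = 103.1169 − 84.2857 = 18.8312; the wedge equals the tax, 14.5.
DWL = ½ × 18.8312 × 14.5 = €136.53 million.

€136.53 million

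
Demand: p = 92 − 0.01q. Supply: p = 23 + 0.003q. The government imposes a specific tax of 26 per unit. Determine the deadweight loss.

26000

Competitive equilibrium: 92 − 0.01q = 23 + 0.003q → q* = 5307.6923, p* = 38.9231.
With the tax, the buyer price exceeds the seller price by 26: (92 − 0.01q) − (23 + 0.003q) = 26 → q' = 3307.6923.
Δq = 5307.6923 − 3307.6923 = 2000; the wedge equals the tax, 26.
Welfare loss = ½ × 2000 × 26 = 26000.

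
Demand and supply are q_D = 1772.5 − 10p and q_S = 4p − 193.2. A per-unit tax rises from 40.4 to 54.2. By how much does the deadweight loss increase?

In inverse form: demand p = 177.25 − 0.1q, supply p = 48.3 + 0.25q.
Competitive equilibrium: 177.25 − 0.1q = 48.3 + 0.25q → q* = 368.4286, p* = 140.4071.
For a per-unit tax t: Δq = t/0.35, so DWL = ½·t·(t/0.35) = t²/0.7.
At t = 40.4: DWL = 2331.657. At t = 54.2: DWL = 4196.629.
Increase = 4196.629 − 2331.657 = 1864.97.

1864.97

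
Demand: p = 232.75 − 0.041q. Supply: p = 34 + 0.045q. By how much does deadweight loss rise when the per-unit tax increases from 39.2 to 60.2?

Competitive equilibrium: 232.75 − 0.041q = 34 + 0.045q → q* = 2311.0465, p* = 137.9971.
For a per-unit tax t: Δq = t/0.086, so DWL = ½·t·(t/0.086) = t²/0.172.
At t = 39.2: DWL = 8933.953. At t = 60.2: DWL = 21070.
Increase = 21070 − 8933.953 = 12136.05.

12136.05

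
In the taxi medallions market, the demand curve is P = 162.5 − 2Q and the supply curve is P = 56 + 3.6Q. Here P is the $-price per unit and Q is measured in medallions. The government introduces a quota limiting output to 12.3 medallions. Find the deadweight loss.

Competitive equilibrium: 162.5 − 2Q = 56 + 3.6Q → Q* = 19.0179, P* = 124.4643.
At Q = 12.3: demand price = 162.5 − 2·12.3 = 137.9; supply price = 56 + 3.6·12.3 = 100.28.
ΔQ = 19.0179 − 12.3 = 6.7179; wedge = 137.9 − 100.28 = 37.62.
Welfare loss = ½ × 6.7179 × 37.62 = $126.36.

$126.36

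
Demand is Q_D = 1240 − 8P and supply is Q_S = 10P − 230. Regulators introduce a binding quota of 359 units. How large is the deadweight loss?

In inverse form: demand P = 155 − 0.125Q, supply P = 23 + 0.1Q.
Competitive equilibrium: 155 − 0.125Q = 23 + 0.1Q → Q* = 586.6667, P* = 81.6667.
At Q = 359: demand price = 155 − 0.125·359 = 110.125; supply price = 23 + 0.1·359 = 58.9.
ΔQ = 586.6667 − 359 = 227.6667; wedge = 110.125 − 58.9 = 51.225.
The triangle = ½ × 227.6667 × 51.225 = 5831.11.

5831.11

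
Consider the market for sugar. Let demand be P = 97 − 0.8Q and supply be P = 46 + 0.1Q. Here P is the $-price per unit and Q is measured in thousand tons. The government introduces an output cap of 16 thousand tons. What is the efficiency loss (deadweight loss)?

$744.20 thousand

Competitive equilibrium: 97 − 0.8Q = 46 + 0.1Q → Q* = 56.6667, P* = 51.6667.
At Q = 16: demand price = 97 − 0.8·16 = 84.2; supply price = 46 + 0.1·16 = 47.6.
ΔQ = 56.6667 − 16 = 40.6667; wedge = 84.2 − 47.6 = 36.6.
Deadweight loss = ½ × 40.6667 × 36.6 = $744.20 thousand.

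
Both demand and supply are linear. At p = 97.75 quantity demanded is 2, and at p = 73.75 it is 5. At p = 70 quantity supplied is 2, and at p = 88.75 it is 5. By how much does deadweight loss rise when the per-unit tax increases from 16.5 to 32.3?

27.05

Demand slope = (73.75 − 97.75)/(5 − 2) = −8, so p = 113.75 − 8q.
Supply slope = (88.75 − 70)/(5 − 2) = 6.25, so p = 57.5 + 6.25q.
Competitive equilibrium: 113.75 − 8q = 57.5 + 6.25q → q* = 3.9474, p* = 82.1711.
For a per-unit tax t: Δq = t/14.25, so DWL = ½·t·(t/14.25) = t²/28.5.
At t = 16.5: DWL = 9.553. At t = 32.3: DWL = 36.607.
Increase = 36.607 − 9.553 = 27.05.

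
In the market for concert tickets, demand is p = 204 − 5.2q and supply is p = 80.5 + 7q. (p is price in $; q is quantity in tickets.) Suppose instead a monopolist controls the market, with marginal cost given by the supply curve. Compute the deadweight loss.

Competitive equilibrium: 204 − 5.2q = 80.5 + 7q → q* = 10.123, p* = 151.3607.
Marginal revenue: MR = 204 − 10.4q. Set MR = MC: 204 − 10.4q = 80.5 + 7q → q_m = 7.0977.
Price p_m = 204 − 5.2·7.0977 = 167.092; MC(q_m) = 80.5 + 7·7.0977 = 130.1839.
Competitive q* = 10.123, so Δq = 3.0253; wedge = 167.092 − 130.1839 = 36.9081.
DWL = ½ × 3.0253 × 36.9081 = $55.83.

$55.83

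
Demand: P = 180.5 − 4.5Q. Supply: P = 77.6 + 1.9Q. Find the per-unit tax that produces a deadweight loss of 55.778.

Competitive equilibrium: 180.5 − 4.5Q = 77.6 + 1.9Q → Q* = 16.0781, P* = 108.1484.
A tax t gives ΔQ = t/6.4 and wedge t, so DWL = t²/12.8.
t²/12.8 = 55.778 → t² = 713.9584 → t = 26.72.

26.72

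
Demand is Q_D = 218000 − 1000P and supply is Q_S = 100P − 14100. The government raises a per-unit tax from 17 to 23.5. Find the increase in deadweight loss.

11965.91

In inverse form: demand P = 218 − 0.001Q, supply P = 141 + 0.01Q.
Competitive equilibrium: 218 − 0.001Q = 141 + 0.01Q → Q* = 7000, P* = 211.
For a per-unit tax t: ΔQ = t/0.011, so DWL = ½·t·(t/0.011) = t²/0.022.
At t = 17: DWL = 13136.364. At t = 23.5: DWL = 25102.273.
Increase = 25102.273 − 13136.364 = 11965.91.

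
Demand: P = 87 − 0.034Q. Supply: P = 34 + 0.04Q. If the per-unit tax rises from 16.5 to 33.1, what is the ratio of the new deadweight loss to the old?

4.024

Competitive equilibrium: 87 − 0.034Q = 34 + 0.04Q → Q* = 716.2162, P* = 62.6486.
For a per-unit tax t: ΔQ = t/0.074, so DWL = ½·t·(t/0.074) = t²/0.148.
At t = 16.5: DWL = 1839.527. At t = 33.1: DWL = 7402.770.
Ratio = (33.1/16.5)² = 4.024.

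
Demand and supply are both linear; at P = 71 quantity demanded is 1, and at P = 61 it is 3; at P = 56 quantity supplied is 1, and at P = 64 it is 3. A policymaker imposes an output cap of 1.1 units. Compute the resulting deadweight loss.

11.045

Demand slope = (61 − 71)/(3 − 1) = −5, so P = 76 − 5Q.
Supply slope = (64 − 56)/(3 − 1) = 4, so P = 52 + 4Q.
Competitive equilibrium: 76 − 5Q = 52 + 4Q → Q* = 2.6667, P* = 62.6667.
At Q = 1.1: demand price = 76 − 5·1.1 = 70.5; supply price = 52 + 4·1.1 = 56.4.
ΔQ = 2.6667 − 1.1 = 1.5667; wedge = 70.5 − 56.4 = 14.1.
Welfare loss = ½ × 1.5667 × 14.1 = 11.045.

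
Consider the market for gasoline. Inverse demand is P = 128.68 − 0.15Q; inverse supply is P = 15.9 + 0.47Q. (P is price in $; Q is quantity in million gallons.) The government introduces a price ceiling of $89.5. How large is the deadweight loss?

$198.55 million

Competitive equilibrium: 128.68 − 0.15Q = 15.9 + 0.47Q → Q* = 181.90323, P* = 101.39452.
At the ceiling P = 89.5, quantity supplied = (89.5 − 15.9)/0.47 = 156.59574.
Willingness to pay at Q' = 156.59574: 128.68 − 0.15·156.59574 = 105.19064.
ΔQ = 181.90323 − 156.59574 = 25.30749; wedge = 105.19064 − 89.5 = 15.69064.
Welfare loss = ½ × 25.30749 × 15.69064 = $198.55 million.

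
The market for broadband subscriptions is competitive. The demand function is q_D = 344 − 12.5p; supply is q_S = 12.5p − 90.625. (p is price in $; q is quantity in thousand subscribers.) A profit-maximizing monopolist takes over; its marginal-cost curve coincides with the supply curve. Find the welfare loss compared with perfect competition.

$142.66 thousand

In inverse form: demand p = 27.52 − 0.08q, supply p = 7.25 + 0.08q.
Competitive equilibrium: 27.52 − 0.08q = 7.25 + 0.08q → q* = 126.6875, p* = 17.385.
Marginal revenue: MR = 27.52 − 0.16q. Set MR = MC: 27.52 − 0.16q = 7.25 + 0.08q → q_m = 84.4583.
Price p_m = 27.52 − 0.08·84.4583 = 20.7633; MC(q_m) = 7.25 + 0.08·84.4583 = 14.0067.
Competitive q* = 126.6875, so Δq = 42.2292; wedge = 20.7633 − 14.0067 = 6.7566.
Deadweight loss = ½ × 42.2292 × 6.7566 = $142.66 thousand.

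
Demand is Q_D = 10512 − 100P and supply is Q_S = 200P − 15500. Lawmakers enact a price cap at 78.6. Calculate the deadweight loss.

In inverse form: demand P = 105.12 − 0.01Q, supply P = 77.5 + 0.005Q.
Competitive equilibrium: 105.12 − 0.01Q = 77.5 + 0.005Q → Q* = 1841.3333, P* = 86.7067.
At the ceiling P = 78.6, quantity supplied = (78.6 − 77.5)/0.005 = 220.
Willingness to pay at Q' = 220: 105.12 − 0.01·220 = 102.92.
ΔQ = 1841.3333 − 220 = 1621.3333; wedge = 102.92 − 78.6 = 24.32.
Deadweight loss = ½ × 1621.3333 × 24.32 = 19715.41.

19715.41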